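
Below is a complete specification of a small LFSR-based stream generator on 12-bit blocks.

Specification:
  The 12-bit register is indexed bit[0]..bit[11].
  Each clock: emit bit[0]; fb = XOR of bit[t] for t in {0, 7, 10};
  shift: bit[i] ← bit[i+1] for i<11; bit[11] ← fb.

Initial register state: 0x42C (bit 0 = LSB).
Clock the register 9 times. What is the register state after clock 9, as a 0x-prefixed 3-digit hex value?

0x00A

reg_0 = 0x42C
clock 1: out=0, reg = 0xA16
clock 2: out=0, reg = 0x50B
clock 3: out=1, reg = 0x285
clock 4: out=1, reg = 0x142
clock 5: out=0, reg = 0x0A1
clock 6: out=1, reg = 0x050
clock 7: out=0, reg = 0x028
clock 8: out=0, reg = 0x014
clock 9: out=0, reg = 0x00A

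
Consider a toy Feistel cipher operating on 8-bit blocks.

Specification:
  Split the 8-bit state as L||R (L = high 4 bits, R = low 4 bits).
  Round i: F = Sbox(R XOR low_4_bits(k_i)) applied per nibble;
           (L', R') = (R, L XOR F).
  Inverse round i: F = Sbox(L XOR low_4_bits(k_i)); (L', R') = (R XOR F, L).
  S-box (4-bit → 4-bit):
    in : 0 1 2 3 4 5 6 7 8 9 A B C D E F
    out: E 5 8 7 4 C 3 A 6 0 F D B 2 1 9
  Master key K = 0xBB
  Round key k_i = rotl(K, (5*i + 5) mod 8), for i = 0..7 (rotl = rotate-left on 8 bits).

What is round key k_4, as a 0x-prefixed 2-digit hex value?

K = 0xBB
k_0 = rotl(K, (5*0+5) mod 8) = rotl(K, 5) = 0x77
k_1 = rotl(K, (5*1+5) mod 8) = rotl(K, 2) = 0xEE
k_2 = rotl(K, (5*2+5) mod 8) = rotl(K, 7) = 0xDD
k_3 = rotl(K, (5*3+5) mod 8) = rotl(K, 4) = 0xBB
k_4 = rotl(K, (5*4+5) mod 8) = rotl(K, 1) = 0x77

0x77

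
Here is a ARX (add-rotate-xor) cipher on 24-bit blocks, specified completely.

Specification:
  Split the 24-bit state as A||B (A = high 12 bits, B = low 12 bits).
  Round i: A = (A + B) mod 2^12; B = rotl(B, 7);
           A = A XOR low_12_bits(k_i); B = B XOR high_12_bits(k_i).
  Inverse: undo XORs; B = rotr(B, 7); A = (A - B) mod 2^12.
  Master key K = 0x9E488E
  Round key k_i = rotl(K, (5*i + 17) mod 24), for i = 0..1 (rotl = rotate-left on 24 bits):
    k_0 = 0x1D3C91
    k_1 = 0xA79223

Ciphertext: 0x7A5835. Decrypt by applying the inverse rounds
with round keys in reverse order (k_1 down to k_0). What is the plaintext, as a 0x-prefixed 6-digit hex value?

s_0 = ciphertext = 0x7A5835
s_1 = InvRound(s_0, k_1) = 0xC02984
s_2 = InvRound(s_1, k_0) = 0x5A3AF0

0x5A3AF0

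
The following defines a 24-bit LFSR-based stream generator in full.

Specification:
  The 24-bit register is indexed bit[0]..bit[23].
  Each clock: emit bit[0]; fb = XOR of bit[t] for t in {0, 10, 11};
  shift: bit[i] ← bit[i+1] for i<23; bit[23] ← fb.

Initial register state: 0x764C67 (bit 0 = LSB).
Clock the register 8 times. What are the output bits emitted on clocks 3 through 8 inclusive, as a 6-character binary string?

reg_0 = 0x764C67
clock 1: out=1, reg = 0xBB2633
clock 2: out=1, reg = 0x5D9319
clock 3: out=1, reg = 0xAEC98C
clock 4: out=0, reg = 0xD764C6
clock 5: out=0, reg = 0xEBB263
clock 6: out=1, reg = 0xF5D931
clock 7: out=1, reg = 0x7AEC98
clock 8: out=0, reg = 0x3D764C

100110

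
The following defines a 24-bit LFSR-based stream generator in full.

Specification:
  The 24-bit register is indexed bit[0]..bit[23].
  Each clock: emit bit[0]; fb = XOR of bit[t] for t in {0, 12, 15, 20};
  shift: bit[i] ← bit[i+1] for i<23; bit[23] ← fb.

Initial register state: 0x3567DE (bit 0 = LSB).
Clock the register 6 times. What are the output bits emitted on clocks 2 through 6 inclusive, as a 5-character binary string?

reg_0 = 0x3567DE
clock 1: out=0, reg = 0x9AB3EF
clock 2: out=1, reg = 0x4D59F7
clock 3: out=1, reg = 0x26ACFB
clock 4: out=1, reg = 0x13567D
clock 5: out=1, reg = 0x89AB3E
clock 6: out=0, reg = 0xC4D59F

11110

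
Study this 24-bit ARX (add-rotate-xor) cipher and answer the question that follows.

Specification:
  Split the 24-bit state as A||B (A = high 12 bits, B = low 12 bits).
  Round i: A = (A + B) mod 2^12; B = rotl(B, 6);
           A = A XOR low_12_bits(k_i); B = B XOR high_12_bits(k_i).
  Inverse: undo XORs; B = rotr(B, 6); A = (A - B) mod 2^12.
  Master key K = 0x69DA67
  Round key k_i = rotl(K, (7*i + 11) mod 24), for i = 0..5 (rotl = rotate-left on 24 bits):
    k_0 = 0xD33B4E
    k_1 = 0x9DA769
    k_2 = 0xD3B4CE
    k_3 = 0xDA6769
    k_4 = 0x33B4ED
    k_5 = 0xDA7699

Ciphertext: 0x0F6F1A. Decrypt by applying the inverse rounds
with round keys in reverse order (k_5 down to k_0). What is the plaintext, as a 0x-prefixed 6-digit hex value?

s_0 = ciphertext = 0x0F6F1A
s_1 = InvRound(s_0, k_5) = 0x725F4A
s_2 = InvRound(s_1, k_4) = 0x757C71
s_3 = InvRound(s_2, k_3) = 0xA775C7
s_4 = InvRound(s_3, k_2) = 0xF96F23
s_5 = InvRound(s_4, k_1) = 0xAA4E5B
s_6 = InvRound(s_5, k_0) = 0x7DDA0D

0x7DDA0D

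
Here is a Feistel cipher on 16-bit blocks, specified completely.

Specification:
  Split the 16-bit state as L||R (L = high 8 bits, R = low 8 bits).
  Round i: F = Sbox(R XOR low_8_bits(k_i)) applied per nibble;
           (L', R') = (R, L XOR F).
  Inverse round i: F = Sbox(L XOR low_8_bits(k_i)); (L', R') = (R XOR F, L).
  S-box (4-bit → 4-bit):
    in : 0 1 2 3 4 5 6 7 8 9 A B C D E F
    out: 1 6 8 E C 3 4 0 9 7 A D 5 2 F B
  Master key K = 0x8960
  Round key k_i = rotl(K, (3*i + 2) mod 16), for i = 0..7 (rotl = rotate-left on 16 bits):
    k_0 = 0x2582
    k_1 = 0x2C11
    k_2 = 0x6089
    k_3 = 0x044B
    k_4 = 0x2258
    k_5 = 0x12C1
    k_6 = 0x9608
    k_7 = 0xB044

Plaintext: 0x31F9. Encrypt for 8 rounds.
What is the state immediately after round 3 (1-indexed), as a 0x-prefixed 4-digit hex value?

s_0 = plaintext = 0x31F9
s_1 = Round(s_0, k_0) = 0xF93C
s_2 = Round(s_1, k_1) = 0x3C7B
s_3 = Round(s_2, k_2) = 0x7B84
s_4 = Round(s_3, k_3) = 0x8420
s_5 = Round(s_4, k_4) = 0x208D
s_6 = Round(s_5, k_5) = 0x8DE5
s_7 = Round(s_6, k_6) = 0xE57F
s_8 = Round(s_7, k_7) = 0x7F08

0x7B84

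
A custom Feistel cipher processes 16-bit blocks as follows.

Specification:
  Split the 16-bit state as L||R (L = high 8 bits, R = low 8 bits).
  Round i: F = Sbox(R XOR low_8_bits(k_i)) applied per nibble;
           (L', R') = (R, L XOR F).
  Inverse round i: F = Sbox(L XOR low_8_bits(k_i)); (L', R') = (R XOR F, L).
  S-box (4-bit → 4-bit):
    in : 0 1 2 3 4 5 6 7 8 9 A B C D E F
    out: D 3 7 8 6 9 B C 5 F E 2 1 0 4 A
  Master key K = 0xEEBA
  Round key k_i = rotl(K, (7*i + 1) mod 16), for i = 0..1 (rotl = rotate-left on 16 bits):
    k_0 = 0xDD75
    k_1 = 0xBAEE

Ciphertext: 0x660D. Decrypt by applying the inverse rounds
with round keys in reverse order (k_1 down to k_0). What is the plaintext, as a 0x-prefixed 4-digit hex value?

0x1658

s_0 = ciphertext = 0x660D
s_1 = InvRound(s_0, k_1) = 0x5866
s_2 = InvRound(s_1, k_0) = 0x1658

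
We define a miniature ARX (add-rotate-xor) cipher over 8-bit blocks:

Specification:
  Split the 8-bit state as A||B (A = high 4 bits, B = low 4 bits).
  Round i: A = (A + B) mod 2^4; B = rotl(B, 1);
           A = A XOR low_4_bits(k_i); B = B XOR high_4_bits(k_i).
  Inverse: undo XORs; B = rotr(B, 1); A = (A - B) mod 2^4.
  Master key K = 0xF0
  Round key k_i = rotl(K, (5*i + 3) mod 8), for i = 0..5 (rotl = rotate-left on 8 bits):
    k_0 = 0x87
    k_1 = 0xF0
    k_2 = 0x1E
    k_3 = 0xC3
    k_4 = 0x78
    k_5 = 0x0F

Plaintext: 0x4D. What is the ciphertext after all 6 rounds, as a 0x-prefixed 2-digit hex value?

0xCC

s_0 = plaintext = 0x4D
s_1 = Round(s_0, k_0) = 0x63
s_2 = Round(s_1, k_1) = 0x99
s_3 = Round(s_2, k_2) = 0xC2
s_4 = Round(s_3, k_3) = 0xD8
s_5 = Round(s_4, k_4) = 0xD6
s_6 = Round(s_5, k_5) = 0xCC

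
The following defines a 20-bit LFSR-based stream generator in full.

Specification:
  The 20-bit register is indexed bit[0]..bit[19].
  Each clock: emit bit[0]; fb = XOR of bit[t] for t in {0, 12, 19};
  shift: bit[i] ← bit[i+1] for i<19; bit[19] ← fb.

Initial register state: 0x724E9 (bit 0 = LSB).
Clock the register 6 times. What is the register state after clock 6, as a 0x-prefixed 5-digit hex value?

reg_0 = 0x724E9
clock 1: out=1, reg = 0xB9274
clock 2: out=0, reg = 0x5C93A
clock 3: out=0, reg = 0x2E49D
clock 4: out=1, reg = 0x9724E
clock 5: out=0, reg = 0x4B927
clock 6: out=1, reg = 0x25C93

0x25C93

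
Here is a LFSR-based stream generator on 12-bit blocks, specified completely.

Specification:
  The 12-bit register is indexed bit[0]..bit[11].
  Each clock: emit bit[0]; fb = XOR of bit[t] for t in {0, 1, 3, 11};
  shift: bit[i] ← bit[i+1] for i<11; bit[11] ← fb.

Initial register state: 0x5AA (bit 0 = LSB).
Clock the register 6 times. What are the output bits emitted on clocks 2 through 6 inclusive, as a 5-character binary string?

reg_0 = 0x5AA
clock 1: out=0, reg = 0x2D5
clock 2: out=1, reg = 0x96A
clock 3: out=0, reg = 0xCB5
clock 4: out=1, reg = 0x65A
clock 5: out=0, reg = 0x32D
clock 6: out=1, reg = 0x196

10101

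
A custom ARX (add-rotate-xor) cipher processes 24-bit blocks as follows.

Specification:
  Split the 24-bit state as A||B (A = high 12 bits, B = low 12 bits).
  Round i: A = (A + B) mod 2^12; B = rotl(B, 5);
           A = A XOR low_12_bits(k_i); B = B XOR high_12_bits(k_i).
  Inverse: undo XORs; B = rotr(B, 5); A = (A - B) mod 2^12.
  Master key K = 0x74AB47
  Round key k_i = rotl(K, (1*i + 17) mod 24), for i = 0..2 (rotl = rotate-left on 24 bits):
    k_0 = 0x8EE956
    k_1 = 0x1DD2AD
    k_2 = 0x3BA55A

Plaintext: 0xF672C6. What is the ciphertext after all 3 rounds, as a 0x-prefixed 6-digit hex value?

0x892413

s_0 = plaintext = 0xF672C6
s_1 = Round(s_0, k_0) = 0xB7B02B
s_2 = Round(s_1, k_1) = 0x90B4BD
s_3 = Round(s_2, k_2) = 0x892413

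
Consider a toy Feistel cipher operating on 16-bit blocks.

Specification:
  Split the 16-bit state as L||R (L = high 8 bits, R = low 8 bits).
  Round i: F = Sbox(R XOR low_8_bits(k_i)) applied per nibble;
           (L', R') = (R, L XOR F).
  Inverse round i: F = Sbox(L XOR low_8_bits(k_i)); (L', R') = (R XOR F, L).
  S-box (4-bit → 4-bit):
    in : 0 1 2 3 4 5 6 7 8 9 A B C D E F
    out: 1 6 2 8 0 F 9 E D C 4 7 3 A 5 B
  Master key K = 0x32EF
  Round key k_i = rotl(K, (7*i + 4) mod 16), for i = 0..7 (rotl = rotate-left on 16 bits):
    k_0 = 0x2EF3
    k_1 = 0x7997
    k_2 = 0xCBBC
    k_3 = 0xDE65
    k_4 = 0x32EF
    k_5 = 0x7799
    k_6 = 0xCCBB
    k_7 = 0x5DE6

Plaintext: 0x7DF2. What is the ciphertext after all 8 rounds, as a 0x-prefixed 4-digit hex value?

0xD5E3

s_0 = plaintext = 0x7DF2
s_1 = Round(s_0, k_0) = 0xF26B
s_2 = Round(s_1, k_1) = 0x6B41
s_3 = Round(s_2, k_2) = 0x41D1
s_4 = Round(s_3, k_3) = 0xD131
s_5 = Round(s_4, k_4) = 0x3174
s_6 = Round(s_5, k_5) = 0x746B
s_7 = Round(s_6, k_6) = 0x6BD5
s_8 = Round(s_7, k_7) = 0xD5E3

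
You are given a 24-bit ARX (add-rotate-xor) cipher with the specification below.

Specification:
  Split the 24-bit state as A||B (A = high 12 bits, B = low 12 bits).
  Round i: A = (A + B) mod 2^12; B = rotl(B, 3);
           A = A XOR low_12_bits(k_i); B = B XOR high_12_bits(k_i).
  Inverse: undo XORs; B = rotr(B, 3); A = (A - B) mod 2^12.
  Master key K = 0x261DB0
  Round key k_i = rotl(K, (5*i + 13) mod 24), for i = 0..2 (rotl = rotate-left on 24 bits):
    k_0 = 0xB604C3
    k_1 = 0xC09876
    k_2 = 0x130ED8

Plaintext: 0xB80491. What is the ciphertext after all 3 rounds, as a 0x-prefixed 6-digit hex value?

0xEF0BC1

s_0 = plaintext = 0xB80491
s_1 = Round(s_0, k_0) = 0x4D2FEA
s_2 = Round(s_1, k_1) = 0xCCA35E
s_3 = Round(s_2, k_2) = 0xEF0BC1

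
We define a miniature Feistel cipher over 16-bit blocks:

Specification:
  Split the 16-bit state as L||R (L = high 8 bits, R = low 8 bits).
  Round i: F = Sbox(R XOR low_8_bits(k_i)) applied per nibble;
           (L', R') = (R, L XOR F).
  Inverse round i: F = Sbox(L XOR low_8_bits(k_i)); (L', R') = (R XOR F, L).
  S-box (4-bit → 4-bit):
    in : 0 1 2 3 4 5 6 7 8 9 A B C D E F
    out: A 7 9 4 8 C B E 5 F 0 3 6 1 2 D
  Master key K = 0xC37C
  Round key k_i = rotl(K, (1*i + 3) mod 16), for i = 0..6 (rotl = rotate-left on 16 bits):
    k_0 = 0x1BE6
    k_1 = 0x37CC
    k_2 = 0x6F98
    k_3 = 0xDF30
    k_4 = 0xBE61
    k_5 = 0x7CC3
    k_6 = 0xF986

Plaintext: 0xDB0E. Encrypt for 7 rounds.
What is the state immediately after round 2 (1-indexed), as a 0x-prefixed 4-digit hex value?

0xFE47

s_0 = plaintext = 0xDB0E
s_1 = Round(s_0, k_0) = 0x0EFE
s_2 = Round(s_1, k_1) = 0xFE47
s_3 = Round(s_2, k_2) = 0x47E3
s_4 = Round(s_3, k_3) = 0xE353
s_5 = Round(s_4, k_4) = 0x53AA
s_6 = Round(s_5, k_5) = 0xAAEC
s_7 = Round(s_6, k_6) = 0xEC1A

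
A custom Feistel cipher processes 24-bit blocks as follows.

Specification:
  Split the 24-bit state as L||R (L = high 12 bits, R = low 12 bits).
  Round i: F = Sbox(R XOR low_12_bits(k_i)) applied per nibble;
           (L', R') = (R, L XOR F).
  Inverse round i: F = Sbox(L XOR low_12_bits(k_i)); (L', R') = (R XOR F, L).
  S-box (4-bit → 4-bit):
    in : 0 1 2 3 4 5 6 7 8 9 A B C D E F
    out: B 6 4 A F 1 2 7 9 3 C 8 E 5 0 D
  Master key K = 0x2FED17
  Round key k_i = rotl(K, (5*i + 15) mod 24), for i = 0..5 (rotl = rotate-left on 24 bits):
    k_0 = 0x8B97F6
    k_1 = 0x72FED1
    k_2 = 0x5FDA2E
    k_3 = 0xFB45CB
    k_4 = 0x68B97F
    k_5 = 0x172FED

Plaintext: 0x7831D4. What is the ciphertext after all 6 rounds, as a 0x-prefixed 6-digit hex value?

s_0 = plaintext = 0x7831D4
s_1 = Round(s_0, k_0) = 0x1D45C7
s_2 = Round(s_1, k_1) = 0x5C79B6
s_3 = Round(s_2, k_2) = 0x9B6FFE
s_4 = Round(s_3, k_3) = 0xFFE517
s_5 = Round(s_4, k_4) = 0x5171D7
s_6 = Round(s_5, k_5) = 0x1D75BB

0x1D75BB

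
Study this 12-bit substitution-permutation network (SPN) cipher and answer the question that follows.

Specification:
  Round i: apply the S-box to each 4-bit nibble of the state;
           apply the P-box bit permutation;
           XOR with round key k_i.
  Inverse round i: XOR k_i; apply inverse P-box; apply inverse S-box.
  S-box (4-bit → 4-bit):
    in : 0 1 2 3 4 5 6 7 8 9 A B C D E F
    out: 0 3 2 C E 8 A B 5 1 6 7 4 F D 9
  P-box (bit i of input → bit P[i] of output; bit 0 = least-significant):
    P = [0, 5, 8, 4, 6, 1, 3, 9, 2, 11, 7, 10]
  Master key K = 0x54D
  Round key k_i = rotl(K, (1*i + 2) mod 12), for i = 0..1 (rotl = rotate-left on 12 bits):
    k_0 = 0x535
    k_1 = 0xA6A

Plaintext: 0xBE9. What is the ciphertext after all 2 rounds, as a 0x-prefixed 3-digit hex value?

0xD2F

s_0 = plaintext = 0xBE9
s_1 = Round(s_0, k_0) = 0xFF8
s_2 = Round(s_1, k_1) = 0xD2F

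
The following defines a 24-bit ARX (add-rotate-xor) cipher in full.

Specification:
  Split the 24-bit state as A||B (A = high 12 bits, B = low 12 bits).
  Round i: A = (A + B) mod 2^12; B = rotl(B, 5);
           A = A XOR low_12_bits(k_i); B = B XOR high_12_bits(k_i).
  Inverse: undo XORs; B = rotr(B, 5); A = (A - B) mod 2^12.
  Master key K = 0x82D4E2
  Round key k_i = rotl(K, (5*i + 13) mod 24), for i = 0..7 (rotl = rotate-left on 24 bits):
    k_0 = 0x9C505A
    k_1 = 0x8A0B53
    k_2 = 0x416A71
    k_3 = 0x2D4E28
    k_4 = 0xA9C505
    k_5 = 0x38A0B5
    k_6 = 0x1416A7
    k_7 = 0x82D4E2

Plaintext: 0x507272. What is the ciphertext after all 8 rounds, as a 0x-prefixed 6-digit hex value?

0x3923EB

s_0 = plaintext = 0x507272
s_1 = Round(s_0, k_0) = 0x723781
s_2 = Round(s_1, k_1) = 0x5F788F
s_3 = Round(s_2, k_2) = 0x4F75E7
s_4 = Round(s_3, k_3) = 0x4F6E3F
s_5 = Round(s_4, k_4) = 0x630D60
s_6 = Round(s_5, k_5) = 0x325F90
s_7 = Round(s_6, k_6) = 0x41235E
s_8 = Round(s_7, k_7) = 0x3923EB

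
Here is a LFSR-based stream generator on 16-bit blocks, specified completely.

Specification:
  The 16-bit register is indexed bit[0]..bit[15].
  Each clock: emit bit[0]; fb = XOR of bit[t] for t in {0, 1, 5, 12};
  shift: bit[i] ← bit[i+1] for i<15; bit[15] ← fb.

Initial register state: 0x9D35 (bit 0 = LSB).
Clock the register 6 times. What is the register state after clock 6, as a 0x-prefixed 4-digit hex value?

0xFE74

reg_0 = 0x9D35
clock 1: out=1, reg = 0xCE9A
clock 2: out=0, reg = 0xE74D
clock 3: out=1, reg = 0xF3A6
clock 4: out=0, reg = 0xF9D3
clock 5: out=1, reg = 0xFCE9
clock 6: out=1, reg = 0xFE74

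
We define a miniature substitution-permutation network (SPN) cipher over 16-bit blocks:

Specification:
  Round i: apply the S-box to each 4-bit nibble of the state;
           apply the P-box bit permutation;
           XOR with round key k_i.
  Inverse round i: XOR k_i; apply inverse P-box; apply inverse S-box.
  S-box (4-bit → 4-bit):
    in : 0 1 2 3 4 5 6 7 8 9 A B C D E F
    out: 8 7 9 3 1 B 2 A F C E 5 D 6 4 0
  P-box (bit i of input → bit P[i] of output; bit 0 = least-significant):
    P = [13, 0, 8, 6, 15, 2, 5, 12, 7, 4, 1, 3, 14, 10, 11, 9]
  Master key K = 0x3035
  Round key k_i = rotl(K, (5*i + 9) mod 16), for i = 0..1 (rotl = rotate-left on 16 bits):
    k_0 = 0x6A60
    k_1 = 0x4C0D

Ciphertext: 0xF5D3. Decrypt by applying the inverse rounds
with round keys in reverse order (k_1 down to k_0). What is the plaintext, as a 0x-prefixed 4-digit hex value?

s_0 = ciphertext = 0xF5D3
s_1 = InvRound(s_0, k_1) = 0xE85C
s_2 = InvRound(s_1, k_0) = 0x071F

0x071F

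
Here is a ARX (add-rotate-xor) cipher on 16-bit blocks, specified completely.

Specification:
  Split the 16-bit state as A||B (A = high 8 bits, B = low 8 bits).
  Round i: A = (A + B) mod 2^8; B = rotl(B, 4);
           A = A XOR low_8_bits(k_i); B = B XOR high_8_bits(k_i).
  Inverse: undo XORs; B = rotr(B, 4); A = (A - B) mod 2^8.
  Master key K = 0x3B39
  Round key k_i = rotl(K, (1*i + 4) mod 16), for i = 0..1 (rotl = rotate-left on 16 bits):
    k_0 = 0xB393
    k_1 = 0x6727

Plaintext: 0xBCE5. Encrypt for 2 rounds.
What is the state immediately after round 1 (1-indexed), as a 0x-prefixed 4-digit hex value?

s_0 = plaintext = 0xBCE5
s_1 = Round(s_0, k_0) = 0x32ED
s_2 = Round(s_1, k_1) = 0x38B9

0x32ED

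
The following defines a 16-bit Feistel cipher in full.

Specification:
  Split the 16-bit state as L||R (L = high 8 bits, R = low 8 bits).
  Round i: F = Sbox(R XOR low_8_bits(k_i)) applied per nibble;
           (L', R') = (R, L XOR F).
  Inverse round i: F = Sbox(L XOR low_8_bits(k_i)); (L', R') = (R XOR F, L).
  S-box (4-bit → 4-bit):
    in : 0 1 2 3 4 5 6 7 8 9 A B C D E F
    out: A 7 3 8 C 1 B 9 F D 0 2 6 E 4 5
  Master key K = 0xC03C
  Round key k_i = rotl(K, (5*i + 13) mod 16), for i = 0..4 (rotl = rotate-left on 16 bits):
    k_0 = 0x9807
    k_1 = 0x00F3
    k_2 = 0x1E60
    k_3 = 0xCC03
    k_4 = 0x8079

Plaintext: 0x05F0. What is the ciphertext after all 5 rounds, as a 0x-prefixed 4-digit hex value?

0x0112

s_0 = plaintext = 0x05F0
s_1 = Round(s_0, k_0) = 0xF05C
s_2 = Round(s_1, k_1) = 0x5CF5
s_3 = Round(s_2, k_2) = 0xF58D
s_4 = Round(s_3, k_3) = 0x8D01
s_5 = Round(s_4, k_4) = 0x0112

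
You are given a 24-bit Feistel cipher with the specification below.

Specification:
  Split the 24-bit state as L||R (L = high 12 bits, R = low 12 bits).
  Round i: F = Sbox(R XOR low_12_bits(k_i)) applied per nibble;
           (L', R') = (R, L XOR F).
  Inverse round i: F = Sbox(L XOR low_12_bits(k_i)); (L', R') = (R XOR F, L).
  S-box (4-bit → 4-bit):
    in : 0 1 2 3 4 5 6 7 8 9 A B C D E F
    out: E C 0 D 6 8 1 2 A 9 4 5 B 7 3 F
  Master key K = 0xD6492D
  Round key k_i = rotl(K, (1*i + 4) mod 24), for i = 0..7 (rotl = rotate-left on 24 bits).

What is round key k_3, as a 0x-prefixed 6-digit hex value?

0x2496EB

K = 0xD6492D
k_0 = rotl(K, (1*0+4) mod 24) = rotl(K, 4) = 0x6492DD
k_1 = rotl(K, (1*1+4) mod 24) = rotl(K, 5) = 0xC925BA
k_2 = rotl(K, (1*2+4) mod 24) = rotl(K, 6) = 0x924B75
k_3 = rotl(K, (1*3+4) mod 24) = rotl(K, 7) = 0x2496EB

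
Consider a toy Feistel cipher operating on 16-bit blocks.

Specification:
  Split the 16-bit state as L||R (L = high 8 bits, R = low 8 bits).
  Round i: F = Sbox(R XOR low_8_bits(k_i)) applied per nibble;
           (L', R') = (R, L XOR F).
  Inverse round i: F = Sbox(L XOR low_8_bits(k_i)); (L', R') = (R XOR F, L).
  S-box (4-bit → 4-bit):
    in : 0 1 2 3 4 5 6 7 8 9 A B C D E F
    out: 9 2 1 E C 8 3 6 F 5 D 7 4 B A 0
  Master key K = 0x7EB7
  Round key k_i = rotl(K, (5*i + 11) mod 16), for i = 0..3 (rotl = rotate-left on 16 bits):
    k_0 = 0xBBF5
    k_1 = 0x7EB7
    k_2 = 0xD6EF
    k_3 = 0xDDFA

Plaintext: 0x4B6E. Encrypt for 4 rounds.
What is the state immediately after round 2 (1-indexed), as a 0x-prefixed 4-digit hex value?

s_0 = plaintext = 0x4B6E
s_1 = Round(s_0, k_0) = 0x6E1C
s_2 = Round(s_1, k_1) = 0x1CB9
s_3 = Round(s_2, k_2) = 0xB99F
s_4 = Round(s_3, k_3) = 0x9F81

0x1CB9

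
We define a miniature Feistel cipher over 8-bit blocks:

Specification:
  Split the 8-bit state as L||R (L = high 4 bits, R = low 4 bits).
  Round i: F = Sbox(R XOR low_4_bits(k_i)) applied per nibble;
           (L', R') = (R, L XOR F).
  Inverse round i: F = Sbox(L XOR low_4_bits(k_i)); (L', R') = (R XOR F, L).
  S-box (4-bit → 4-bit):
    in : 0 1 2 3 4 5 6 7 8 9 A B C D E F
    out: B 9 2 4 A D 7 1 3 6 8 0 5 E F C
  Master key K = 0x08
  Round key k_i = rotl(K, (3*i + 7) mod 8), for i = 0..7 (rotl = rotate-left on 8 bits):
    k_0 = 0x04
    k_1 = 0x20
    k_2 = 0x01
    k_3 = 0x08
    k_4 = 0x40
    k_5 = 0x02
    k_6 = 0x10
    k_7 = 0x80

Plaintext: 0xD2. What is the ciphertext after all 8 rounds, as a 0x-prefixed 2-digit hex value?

0xA0

s_0 = plaintext = 0xD2
s_1 = Round(s_0, k_0) = 0x2A
s_2 = Round(s_1, k_1) = 0xAA
s_3 = Round(s_2, k_2) = 0xAA
s_4 = Round(s_3, k_3) = 0xA8
s_5 = Round(s_4, k_4) = 0x89
s_6 = Round(s_5, k_5) = 0x98
s_7 = Round(s_6, k_6) = 0x8A
s_8 = Round(s_7, k_7) = 0xA0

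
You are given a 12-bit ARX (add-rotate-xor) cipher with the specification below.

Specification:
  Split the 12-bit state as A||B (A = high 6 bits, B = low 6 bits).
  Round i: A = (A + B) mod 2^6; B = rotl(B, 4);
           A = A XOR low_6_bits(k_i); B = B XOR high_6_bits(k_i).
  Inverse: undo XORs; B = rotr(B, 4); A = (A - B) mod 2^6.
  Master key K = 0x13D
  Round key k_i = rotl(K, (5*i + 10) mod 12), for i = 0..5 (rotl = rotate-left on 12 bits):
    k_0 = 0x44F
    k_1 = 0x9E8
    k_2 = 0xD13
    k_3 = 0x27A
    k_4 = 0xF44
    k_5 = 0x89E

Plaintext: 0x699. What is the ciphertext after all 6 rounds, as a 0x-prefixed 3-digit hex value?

s_0 = plaintext = 0x699
s_1 = Round(s_0, k_0) = 0xF07
s_2 = Round(s_1, k_1) = 0xAD6
s_3 = Round(s_2, k_2) = 0x491
s_4 = Round(s_3, k_3) = 0x65D
s_5 = Round(s_4, k_4) = 0xCAA
s_6 = Round(s_5, k_5) = 0x088

0x088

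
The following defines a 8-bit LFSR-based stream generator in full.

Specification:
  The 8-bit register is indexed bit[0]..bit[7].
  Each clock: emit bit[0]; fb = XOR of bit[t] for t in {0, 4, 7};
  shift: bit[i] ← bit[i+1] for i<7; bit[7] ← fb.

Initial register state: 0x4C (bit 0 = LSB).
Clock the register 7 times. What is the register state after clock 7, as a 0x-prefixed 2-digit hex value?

reg_0 = 0x4C
clock 1: out=0, reg = 0x26
clock 2: out=0, reg = 0x13
clock 3: out=1, reg = 0x09
clock 4: out=1, reg = 0x84
clock 5: out=0, reg = 0xC2
clock 6: out=0, reg = 0xE1
clock 7: out=1, reg = 0x70

0x70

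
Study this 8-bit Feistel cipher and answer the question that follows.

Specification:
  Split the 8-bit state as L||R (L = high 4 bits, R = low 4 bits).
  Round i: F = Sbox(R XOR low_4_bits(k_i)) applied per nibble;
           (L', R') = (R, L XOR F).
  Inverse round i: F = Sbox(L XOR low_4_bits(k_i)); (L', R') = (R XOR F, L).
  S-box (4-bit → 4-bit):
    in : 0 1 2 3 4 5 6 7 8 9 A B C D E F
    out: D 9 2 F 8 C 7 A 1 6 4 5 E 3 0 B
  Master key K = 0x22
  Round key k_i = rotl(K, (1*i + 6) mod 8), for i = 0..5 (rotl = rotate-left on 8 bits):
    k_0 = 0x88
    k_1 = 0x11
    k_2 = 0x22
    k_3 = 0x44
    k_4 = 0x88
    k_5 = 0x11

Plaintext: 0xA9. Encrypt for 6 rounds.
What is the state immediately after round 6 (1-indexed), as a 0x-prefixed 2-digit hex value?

s_0 = plaintext = 0xA9
s_1 = Round(s_0, k_0) = 0x93
s_2 = Round(s_1, k_1) = 0x3B
s_3 = Round(s_2, k_2) = 0xB5
s_4 = Round(s_3, k_3) = 0x52
s_5 = Round(s_4, k_4) = 0x21
s_6 = Round(s_5, k_5) = 0x1F

0x1F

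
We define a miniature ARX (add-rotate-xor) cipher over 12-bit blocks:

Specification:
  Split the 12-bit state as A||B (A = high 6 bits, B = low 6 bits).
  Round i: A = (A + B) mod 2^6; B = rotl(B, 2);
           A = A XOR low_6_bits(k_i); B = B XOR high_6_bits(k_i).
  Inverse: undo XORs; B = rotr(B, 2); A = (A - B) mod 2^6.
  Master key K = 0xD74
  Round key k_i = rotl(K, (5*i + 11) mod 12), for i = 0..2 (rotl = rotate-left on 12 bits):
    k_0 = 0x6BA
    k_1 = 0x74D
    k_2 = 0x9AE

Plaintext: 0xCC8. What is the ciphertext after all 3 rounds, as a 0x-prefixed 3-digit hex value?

s_0 = plaintext = 0xCC8
s_1 = Round(s_0, k_0) = 0x07A
s_2 = Round(s_1, k_1) = 0xDB6
s_3 = Round(s_2, k_2) = 0x0BD

0x0BD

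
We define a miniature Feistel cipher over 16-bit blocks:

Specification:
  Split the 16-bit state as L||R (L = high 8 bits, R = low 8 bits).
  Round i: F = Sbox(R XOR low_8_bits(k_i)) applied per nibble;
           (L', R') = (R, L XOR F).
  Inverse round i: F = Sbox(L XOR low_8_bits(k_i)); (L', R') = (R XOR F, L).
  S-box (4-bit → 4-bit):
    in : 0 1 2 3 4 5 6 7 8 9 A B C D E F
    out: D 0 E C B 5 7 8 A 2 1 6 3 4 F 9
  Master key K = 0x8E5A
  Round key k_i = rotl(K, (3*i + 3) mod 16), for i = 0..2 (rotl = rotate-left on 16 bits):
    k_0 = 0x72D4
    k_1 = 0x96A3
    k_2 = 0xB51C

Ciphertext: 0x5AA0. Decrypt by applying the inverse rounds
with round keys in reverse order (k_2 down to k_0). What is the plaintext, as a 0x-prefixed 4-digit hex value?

0xE231

s_0 = ciphertext = 0x5AA0
s_1 = InvRound(s_0, k_2) = 0x175A
s_2 = InvRound(s_1, k_1) = 0x3117
s_3 = InvRound(s_2, k_0) = 0xE231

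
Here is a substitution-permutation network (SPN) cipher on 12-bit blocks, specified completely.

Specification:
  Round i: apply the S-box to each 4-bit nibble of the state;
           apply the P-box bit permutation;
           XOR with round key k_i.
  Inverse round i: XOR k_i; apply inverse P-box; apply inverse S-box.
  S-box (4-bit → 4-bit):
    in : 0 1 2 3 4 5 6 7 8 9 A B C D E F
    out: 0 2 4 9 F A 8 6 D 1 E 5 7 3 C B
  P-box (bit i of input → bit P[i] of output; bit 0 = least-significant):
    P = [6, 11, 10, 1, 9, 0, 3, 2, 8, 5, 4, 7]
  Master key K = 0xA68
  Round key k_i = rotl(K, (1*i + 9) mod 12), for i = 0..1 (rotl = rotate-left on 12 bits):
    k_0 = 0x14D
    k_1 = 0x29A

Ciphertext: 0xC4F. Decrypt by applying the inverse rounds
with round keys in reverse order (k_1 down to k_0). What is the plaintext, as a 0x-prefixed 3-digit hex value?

0x4D7

s_0 = ciphertext = 0xC4F
s_1 = InvRound(s_0, k_1) = 0xEFC
s_2 = InvRound(s_1, k_0) = 0x4D7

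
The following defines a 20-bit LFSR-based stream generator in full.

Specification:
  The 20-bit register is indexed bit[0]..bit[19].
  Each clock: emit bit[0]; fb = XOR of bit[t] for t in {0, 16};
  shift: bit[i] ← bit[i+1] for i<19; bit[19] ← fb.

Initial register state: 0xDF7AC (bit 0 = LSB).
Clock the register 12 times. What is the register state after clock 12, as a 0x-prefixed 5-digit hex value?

0xCB1DF

reg_0 = 0xDF7AC
clock 1: out=0, reg = 0xEFBD6
clock 2: out=0, reg = 0x77DEB
clock 3: out=1, reg = 0x3BEF5
clock 4: out=1, reg = 0x1DF7A
clock 5: out=0, reg = 0x8EFBD
clock 6: out=1, reg = 0xC77DE
clock 7: out=0, reg = 0x63BEF
clock 8: out=1, reg = 0xB1DF7
clock 9: out=1, reg = 0x58EFB
clock 10: out=1, reg = 0x2C77D
clock 11: out=1, reg = 0x963BE
clock 12: out=0, reg = 0xCB1DF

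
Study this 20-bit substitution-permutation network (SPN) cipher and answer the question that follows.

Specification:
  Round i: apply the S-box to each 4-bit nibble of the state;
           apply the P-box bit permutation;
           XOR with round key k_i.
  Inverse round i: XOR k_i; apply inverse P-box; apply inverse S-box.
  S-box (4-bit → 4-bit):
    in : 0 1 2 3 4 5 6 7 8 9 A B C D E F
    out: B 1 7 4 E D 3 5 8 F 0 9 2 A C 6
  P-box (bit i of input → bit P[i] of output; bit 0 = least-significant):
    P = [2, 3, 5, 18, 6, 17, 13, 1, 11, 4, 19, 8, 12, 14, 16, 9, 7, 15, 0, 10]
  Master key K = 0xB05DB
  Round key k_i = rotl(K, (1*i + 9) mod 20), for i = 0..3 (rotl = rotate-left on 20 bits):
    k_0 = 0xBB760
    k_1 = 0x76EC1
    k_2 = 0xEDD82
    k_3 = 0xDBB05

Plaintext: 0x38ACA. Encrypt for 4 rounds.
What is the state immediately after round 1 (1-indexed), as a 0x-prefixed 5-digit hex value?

0x9B561

s_0 = plaintext = 0x38ACA
s_1 = Round(s_0, k_0) = 0x9B561
s_2 = Round(s_1, k_1) = 0xDF104
s_3 = Round(s_2, k_2) = 0x911E8
s_4 = Round(s_3, k_3) = 0x90786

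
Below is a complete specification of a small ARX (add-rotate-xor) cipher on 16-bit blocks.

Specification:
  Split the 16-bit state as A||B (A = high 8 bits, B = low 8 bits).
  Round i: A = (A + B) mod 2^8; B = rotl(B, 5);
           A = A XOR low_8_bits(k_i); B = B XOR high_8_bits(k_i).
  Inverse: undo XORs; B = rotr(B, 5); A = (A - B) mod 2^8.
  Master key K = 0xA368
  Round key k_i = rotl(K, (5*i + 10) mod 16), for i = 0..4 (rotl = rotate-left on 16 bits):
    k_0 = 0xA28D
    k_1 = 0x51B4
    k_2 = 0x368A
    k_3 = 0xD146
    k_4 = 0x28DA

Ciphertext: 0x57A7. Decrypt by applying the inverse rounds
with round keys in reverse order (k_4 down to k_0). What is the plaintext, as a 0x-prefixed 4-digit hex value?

s_0 = ciphertext = 0x57A7
s_1 = InvRound(s_0, k_4) = 0x117C
s_2 = InvRound(s_1, k_3) = 0xEA6D
s_3 = InvRound(s_2, k_2) = 0x86DA
s_4 = InvRound(s_3, k_1) = 0xD65C
s_5 = InvRound(s_4, k_0) = 0x64F7

0x64F7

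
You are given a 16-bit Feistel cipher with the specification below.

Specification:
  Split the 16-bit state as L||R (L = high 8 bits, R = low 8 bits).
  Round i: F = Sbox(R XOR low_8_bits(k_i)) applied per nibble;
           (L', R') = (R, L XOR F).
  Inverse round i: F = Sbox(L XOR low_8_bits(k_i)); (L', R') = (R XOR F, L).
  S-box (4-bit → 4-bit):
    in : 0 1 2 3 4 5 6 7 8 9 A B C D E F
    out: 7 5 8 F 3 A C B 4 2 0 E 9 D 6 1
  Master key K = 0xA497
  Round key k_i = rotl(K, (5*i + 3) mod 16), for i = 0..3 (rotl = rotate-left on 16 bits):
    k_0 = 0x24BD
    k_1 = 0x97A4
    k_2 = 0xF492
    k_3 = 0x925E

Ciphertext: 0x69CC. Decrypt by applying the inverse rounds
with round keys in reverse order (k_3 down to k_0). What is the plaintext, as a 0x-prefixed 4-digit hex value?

s_0 = ciphertext = 0x69CC
s_1 = InvRound(s_0, k_3) = 0x3769
s_2 = InvRound(s_1, k_2) = 0x6337
s_3 = InvRound(s_2, k_1) = 0xAC63
s_4 = InvRound(s_3, k_0) = 0x36AC

0x36AC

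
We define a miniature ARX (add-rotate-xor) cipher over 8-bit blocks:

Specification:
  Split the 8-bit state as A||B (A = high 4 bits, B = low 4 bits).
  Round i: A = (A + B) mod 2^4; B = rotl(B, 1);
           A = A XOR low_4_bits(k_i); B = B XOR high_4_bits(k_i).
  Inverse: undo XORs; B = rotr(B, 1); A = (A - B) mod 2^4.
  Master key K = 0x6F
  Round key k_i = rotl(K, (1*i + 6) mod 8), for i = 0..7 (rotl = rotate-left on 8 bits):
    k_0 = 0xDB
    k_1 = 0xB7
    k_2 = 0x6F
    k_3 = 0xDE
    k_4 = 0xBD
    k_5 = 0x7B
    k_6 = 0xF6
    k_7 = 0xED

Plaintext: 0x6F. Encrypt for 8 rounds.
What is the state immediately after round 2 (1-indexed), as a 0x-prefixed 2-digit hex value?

s_0 = plaintext = 0x6F
s_1 = Round(s_0, k_0) = 0xE2
s_2 = Round(s_1, k_1) = 0x7F
s_3 = Round(s_2, k_2) = 0x99
s_4 = Round(s_3, k_3) = 0xCE
s_5 = Round(s_4, k_4) = 0x76
s_6 = Round(s_5, k_5) = 0x6B
s_7 = Round(s_6, k_6) = 0x78
s_8 = Round(s_7, k_7) = 0x2F

0x7F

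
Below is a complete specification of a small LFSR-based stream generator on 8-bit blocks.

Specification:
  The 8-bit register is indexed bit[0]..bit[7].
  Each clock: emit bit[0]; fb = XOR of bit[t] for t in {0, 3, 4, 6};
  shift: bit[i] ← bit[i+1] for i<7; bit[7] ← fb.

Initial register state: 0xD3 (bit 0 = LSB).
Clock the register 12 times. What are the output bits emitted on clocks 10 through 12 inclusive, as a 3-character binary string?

reg_0 = 0xD3
clock 1: out=1, reg = 0xE9
clock 2: out=1, reg = 0xF4
clock 3: out=0, reg = 0x7A
clock 4: out=0, reg = 0xBD
clock 5: out=1, reg = 0xDE
clock 6: out=0, reg = 0xEF
clock 7: out=1, reg = 0xF7
clock 8: out=1, reg = 0xFB
clock 9: out=1, reg = 0x7D
clock 10: out=1, reg = 0x3E
clock 11: out=0, reg = 0x1F
clock 12: out=1, reg = 0x8F

101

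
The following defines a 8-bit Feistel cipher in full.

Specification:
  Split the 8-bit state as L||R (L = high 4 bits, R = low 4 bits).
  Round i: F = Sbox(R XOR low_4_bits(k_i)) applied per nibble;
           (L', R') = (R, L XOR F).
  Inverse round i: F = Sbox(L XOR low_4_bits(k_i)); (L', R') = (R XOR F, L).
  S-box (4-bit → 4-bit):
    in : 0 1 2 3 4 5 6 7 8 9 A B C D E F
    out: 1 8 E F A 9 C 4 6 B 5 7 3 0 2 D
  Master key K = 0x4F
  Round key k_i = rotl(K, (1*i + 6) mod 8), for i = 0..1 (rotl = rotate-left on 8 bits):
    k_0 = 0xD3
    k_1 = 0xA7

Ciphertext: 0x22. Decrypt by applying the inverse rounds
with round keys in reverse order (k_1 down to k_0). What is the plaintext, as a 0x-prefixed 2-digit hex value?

s_0 = ciphertext = 0x22
s_1 = InvRound(s_0, k_1) = 0xB2
s_2 = InvRound(s_1, k_0) = 0x4B

0x4B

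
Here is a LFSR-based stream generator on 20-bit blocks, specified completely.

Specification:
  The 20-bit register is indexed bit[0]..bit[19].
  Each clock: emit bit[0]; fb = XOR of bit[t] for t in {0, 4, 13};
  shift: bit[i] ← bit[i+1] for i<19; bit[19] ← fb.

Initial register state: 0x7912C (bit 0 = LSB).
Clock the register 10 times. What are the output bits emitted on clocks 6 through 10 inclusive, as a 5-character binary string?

10010

reg_0 = 0x7912C
clock 1: out=0, reg = 0x3C896
clock 2: out=0, reg = 0x9E44B
clock 3: out=1, reg = 0x4F225
clock 4: out=1, reg = 0x27912
clock 5: out=0, reg = 0x13C89
clock 6: out=1, reg = 0x09E44
clock 7: out=0, reg = 0x04F22
clock 8: out=0, reg = 0x02791
clock 9: out=1, reg = 0x813C8
clock 10: out=0, reg = 0x409E4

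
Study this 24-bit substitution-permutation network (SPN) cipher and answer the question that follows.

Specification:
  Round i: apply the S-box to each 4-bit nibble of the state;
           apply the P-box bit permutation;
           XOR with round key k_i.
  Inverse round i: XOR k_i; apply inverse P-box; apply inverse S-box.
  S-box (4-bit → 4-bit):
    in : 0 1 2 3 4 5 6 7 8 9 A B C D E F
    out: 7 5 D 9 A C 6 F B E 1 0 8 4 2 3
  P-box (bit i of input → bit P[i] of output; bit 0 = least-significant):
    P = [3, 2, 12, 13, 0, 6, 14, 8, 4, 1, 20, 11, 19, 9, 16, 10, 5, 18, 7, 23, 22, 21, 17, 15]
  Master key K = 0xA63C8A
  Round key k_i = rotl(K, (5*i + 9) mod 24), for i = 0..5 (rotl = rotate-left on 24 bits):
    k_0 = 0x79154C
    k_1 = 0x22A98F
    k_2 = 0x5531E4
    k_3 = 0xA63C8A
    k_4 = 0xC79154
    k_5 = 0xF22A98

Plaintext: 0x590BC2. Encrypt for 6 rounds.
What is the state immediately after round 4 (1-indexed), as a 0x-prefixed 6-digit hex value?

s_0 = plaintext = 0x590BC2
s_1 = Round(s_0, k_0) = 0xF6A6C4
s_2 = Round(s_1, k_1) = 0x5E8809
s_3 = Round(s_2, k_2) = 0x5BCFB3
s_4 = Round(s_3, k_3) = 0xA49890
s_5 = Round(s_4, k_4) = 0x02CE0A
s_6 = Round(s_5, k_5) = 0x106E73

0xA49890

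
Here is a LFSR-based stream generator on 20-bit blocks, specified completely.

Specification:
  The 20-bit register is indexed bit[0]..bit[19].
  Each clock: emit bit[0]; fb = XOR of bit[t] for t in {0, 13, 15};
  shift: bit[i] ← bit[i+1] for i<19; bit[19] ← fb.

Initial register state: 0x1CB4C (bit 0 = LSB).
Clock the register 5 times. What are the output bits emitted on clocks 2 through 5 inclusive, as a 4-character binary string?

0110

reg_0 = 0x1CB4C
clock 1: out=0, reg = 0x8E5A6
clock 2: out=0, reg = 0x472D3
clock 3: out=1, reg = 0x23969
clock 4: out=1, reg = 0x11CB4
clock 5: out=0, reg = 0x08E5A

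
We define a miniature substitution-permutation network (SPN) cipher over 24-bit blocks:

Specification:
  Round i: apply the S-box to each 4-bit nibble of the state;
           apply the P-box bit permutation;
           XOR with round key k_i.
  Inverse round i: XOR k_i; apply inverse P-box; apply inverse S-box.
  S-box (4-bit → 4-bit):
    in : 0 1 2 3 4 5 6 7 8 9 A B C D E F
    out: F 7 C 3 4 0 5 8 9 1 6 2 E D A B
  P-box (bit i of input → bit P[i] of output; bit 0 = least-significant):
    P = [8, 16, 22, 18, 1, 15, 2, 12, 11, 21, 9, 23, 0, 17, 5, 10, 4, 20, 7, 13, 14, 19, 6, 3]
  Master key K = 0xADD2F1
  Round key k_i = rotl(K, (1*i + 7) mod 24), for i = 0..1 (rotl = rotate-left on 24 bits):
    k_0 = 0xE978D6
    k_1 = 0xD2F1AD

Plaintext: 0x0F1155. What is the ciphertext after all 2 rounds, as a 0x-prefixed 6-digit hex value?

s_0 = plaintext = 0x0F1155
s_1 = Round(s_0, k_0) = 0xD312AF
s_2 = Round(s_1, k_1) = 0x4532D0

0x4532D0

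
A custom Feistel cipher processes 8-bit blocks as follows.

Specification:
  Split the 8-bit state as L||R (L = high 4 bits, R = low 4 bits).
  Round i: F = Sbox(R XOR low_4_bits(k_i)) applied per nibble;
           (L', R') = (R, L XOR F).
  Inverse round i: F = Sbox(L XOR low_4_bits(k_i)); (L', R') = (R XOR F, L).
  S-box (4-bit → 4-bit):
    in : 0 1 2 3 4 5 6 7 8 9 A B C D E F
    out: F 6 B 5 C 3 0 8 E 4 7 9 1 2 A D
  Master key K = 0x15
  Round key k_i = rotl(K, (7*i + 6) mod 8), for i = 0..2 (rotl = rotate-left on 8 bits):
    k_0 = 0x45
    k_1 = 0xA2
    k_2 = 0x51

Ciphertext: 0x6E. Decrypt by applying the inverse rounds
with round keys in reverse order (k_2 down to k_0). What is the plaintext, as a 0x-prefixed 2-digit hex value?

s_0 = ciphertext = 0x6E
s_1 = InvRound(s_0, k_2) = 0x66
s_2 = InvRound(s_1, k_1) = 0xA6
s_3 = InvRound(s_2, k_0) = 0xBA

0xBA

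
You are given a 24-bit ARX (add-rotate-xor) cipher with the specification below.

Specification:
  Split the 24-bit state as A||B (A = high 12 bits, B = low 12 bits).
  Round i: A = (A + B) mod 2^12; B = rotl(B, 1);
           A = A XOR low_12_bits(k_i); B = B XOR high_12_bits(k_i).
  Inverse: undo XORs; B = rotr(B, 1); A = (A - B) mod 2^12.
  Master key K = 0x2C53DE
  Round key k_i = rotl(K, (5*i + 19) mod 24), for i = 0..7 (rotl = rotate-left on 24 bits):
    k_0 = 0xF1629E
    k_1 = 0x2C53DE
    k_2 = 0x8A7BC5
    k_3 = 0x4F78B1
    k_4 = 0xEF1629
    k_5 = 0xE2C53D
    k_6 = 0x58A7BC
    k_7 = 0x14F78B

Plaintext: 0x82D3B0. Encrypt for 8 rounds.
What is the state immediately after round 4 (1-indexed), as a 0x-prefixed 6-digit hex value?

s_0 = plaintext = 0x82D3B0
s_1 = Round(s_0, k_0) = 0x943876
s_2 = Round(s_1, k_1) = 0x267228
s_3 = Round(s_2, k_2) = 0xF4ACF7
s_4 = Round(s_3, k_3) = 0x4F0D18
s_5 = Round(s_4, k_4) = 0x4214C0
s_6 = Round(s_5, k_5) = 0xDDC7AC
s_7 = Round(s_6, k_6) = 0x234AD2
s_8 = Round(s_7, k_7) = 0xA8D4EA

0x4F0D18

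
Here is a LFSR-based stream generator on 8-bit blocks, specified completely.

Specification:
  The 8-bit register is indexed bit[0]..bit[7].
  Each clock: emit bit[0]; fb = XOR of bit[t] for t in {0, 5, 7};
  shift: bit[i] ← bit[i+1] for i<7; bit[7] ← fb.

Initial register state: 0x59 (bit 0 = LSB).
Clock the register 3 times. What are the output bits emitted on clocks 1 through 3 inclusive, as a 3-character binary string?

100

reg_0 = 0x59
clock 1: out=1, reg = 0xAC
clock 2: out=0, reg = 0x56
clock 3: out=0, reg = 0x2B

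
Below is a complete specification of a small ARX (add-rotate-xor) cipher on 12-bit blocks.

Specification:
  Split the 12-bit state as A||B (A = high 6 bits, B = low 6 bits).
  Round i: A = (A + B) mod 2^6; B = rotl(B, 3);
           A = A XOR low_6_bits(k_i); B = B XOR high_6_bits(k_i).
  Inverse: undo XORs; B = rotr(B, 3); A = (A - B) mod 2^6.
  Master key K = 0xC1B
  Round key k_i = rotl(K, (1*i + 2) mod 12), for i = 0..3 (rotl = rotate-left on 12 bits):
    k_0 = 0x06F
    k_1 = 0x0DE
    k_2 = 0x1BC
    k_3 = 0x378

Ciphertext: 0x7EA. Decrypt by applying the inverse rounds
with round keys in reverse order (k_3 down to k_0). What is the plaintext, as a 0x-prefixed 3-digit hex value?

s_0 = ciphertext = 0x7EA
s_1 = InvRound(s_0, k_3) = 0xAFC
s_2 = InvRound(s_1, k_2) = 0x017
s_3 = InvRound(s_2, k_1) = 0xF22
s_4 = InvRound(s_3, k_0) = 0xDDC

0xDDC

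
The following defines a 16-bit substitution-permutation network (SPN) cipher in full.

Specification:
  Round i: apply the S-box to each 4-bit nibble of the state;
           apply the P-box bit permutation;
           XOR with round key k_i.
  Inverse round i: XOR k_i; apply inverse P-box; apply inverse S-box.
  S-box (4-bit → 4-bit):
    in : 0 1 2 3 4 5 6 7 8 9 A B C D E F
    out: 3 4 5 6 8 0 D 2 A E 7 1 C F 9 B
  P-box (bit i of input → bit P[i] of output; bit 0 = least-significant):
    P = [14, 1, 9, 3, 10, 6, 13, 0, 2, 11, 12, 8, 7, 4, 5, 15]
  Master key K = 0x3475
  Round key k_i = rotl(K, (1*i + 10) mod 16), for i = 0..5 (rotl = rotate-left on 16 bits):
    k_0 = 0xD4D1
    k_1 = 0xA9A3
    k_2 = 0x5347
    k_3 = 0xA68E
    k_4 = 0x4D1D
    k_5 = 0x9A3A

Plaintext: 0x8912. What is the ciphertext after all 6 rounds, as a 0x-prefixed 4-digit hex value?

s_0 = plaintext = 0x8912
s_1 = Round(s_0, k_0) = 0x2FC1
s_2 = Round(s_1, k_1) = 0x8206
s_3 = Round(s_2, k_2) = 0x851B
s_4 = Round(s_3, k_3) = 0x469E
s_5 = Round(s_4, k_4) = 0xBC50
s_6 = Round(s_5, k_5) = 0xCBB8

0xCBB8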